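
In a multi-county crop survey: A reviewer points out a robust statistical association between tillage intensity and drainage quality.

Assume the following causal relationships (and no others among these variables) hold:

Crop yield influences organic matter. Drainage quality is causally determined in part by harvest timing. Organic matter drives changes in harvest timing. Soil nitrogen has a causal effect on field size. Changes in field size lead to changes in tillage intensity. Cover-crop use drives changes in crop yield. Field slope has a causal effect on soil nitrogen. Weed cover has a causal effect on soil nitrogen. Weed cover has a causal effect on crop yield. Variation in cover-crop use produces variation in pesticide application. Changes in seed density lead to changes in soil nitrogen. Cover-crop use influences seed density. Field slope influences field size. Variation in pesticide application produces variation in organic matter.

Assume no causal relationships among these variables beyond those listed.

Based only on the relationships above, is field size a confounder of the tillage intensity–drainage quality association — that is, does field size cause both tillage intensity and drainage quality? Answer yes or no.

no

Field size has no stated causal path to drainage quality. A confounder must cause both variables, so field size does not qualify.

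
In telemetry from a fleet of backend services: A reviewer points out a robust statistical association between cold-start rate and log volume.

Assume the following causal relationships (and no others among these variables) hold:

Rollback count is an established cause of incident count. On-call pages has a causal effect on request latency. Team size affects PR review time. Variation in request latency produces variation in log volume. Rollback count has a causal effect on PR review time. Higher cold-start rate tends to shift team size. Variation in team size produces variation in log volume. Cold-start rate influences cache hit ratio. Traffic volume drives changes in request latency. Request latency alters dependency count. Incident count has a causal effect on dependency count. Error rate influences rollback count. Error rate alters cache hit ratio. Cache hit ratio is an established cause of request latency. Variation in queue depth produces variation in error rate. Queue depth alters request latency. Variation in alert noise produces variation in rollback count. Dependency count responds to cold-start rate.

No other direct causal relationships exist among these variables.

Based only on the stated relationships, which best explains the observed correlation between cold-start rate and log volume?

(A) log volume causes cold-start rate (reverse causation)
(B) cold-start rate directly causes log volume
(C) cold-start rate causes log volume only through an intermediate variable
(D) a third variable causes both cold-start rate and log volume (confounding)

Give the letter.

C

Cold-start rate reaches log volume through cold-start rate → team size → log volume — an indirect causal chain with no direct cold-start rate → log volume link. No variable causes both cold-start rate and log volume, so confounding is ruled out; the effect is mediated.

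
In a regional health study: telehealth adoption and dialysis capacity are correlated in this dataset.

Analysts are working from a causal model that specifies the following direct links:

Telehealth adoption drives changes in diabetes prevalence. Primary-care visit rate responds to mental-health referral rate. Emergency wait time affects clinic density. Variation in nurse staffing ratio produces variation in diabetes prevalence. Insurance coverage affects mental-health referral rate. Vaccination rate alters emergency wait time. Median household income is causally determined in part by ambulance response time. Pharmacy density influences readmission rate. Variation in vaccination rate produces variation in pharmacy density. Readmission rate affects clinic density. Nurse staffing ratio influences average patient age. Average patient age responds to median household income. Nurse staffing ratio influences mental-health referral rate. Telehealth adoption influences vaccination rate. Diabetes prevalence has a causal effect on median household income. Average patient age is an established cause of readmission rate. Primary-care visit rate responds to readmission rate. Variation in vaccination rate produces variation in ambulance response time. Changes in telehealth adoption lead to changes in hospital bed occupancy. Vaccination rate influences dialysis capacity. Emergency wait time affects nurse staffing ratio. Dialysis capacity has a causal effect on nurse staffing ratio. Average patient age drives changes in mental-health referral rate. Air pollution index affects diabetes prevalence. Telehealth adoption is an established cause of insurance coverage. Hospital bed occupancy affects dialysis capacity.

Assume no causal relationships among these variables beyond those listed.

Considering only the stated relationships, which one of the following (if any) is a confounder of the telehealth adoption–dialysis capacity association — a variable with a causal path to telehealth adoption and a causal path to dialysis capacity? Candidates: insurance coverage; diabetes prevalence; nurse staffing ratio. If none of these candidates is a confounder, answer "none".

none

None of the listed candidates has causal paths to both telehealth adoption and dialysis capacity in the stated relationships, so none is a common cause.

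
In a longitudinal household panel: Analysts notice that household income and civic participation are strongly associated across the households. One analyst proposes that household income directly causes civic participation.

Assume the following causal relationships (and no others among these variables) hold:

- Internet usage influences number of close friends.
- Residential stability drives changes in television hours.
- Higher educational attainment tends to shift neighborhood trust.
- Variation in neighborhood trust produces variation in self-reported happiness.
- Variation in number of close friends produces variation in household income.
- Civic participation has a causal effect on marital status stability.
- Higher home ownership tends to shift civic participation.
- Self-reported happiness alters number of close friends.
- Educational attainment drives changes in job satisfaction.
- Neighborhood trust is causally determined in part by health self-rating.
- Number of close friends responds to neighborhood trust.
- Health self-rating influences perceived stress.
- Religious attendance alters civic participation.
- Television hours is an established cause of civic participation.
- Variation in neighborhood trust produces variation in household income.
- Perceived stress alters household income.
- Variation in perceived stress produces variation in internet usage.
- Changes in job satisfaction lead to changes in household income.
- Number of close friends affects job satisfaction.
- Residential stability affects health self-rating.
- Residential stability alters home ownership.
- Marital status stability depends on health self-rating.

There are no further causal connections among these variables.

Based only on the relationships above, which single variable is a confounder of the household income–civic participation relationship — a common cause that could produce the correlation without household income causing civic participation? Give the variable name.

Residential stability has a causal path to household income (residential stability → health self-rating → neighborhood trust → household income) and a separate causal path to civic participation (residential stability → home ownership → civic participation), so it is a common cause of both.
No stated relationship gives household income a causal route to civic participation, so the correlation is explained by the shared upstream cause rather than a direct effect.

residential stability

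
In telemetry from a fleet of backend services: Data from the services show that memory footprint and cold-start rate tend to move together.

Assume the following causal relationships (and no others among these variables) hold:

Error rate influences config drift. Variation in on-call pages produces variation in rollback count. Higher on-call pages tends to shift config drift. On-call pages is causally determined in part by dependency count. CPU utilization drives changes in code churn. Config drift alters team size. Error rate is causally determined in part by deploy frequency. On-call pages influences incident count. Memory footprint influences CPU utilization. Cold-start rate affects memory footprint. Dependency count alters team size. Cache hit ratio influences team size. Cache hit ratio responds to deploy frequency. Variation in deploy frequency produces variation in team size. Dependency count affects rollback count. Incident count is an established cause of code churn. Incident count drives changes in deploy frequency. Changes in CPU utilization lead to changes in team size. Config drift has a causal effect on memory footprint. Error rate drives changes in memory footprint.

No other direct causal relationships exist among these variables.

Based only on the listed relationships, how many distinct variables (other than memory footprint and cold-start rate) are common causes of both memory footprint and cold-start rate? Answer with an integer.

No listed variable has a causal path to both memory footprint and cold-start rate, so there are no common causes.

0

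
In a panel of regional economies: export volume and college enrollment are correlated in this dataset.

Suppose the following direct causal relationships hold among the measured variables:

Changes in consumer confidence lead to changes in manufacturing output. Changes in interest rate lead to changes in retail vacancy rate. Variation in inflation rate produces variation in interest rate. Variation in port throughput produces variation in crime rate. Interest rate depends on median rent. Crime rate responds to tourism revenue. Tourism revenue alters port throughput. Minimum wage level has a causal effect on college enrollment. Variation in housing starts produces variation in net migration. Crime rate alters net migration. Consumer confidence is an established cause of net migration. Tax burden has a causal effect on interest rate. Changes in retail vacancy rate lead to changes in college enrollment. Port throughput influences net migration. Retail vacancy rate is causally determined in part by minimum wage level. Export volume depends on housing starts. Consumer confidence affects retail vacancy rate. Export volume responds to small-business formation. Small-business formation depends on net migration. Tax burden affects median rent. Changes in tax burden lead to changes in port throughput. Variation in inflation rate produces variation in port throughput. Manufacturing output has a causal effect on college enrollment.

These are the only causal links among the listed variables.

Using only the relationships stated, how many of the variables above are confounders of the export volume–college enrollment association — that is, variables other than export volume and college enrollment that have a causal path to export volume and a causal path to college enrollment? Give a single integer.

The common causes are: consumer confidence (to export volume via consumer confidence → net migration → small-business formation → export volume; to college enrollment via consumer confidence → manufacturing output → college enrollment); inflation rate (to export volume via inflation rate → port throughput → net migration → small-business formation → export volume; to college enrollment via inflation rate → interest rate → retail vacancy rate → college enrollment); tax burden (to export volume via tax burden → port throughput → net migration → small-business formation → export volume; to college enrollment via tax burden → interest rate → retail vacancy rate → college enrollment).
Every other variable lacks a causal path to at least one of export volume and college enrollment.

3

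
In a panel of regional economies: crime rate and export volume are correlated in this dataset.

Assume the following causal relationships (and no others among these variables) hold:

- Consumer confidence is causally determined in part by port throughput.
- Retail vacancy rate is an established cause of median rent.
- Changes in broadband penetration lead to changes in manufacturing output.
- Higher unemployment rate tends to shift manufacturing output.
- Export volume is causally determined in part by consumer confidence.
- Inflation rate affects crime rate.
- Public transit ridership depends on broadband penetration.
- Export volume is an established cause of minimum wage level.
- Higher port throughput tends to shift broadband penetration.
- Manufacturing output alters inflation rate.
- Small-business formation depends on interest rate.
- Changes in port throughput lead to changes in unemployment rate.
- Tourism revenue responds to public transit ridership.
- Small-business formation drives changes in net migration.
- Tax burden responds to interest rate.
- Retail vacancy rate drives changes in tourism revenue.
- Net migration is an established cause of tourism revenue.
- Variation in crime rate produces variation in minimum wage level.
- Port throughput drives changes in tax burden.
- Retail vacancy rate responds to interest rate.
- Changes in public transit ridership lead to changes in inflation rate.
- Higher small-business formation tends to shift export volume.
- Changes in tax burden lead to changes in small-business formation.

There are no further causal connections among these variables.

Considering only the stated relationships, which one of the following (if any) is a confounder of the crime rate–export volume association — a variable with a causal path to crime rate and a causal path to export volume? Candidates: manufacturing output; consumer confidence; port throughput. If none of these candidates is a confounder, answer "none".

Port throughput causes crime rate (port throughput → broadband penetration → manufacturing output → inflation rate → crime rate) and also causes export volume (port throughput → consumer confidence → export volume); it is a common cause of both.
Each of the other candidates lacks a causal path to at least one of crime rate and export volume, so they do not confound the relationship.

port throughput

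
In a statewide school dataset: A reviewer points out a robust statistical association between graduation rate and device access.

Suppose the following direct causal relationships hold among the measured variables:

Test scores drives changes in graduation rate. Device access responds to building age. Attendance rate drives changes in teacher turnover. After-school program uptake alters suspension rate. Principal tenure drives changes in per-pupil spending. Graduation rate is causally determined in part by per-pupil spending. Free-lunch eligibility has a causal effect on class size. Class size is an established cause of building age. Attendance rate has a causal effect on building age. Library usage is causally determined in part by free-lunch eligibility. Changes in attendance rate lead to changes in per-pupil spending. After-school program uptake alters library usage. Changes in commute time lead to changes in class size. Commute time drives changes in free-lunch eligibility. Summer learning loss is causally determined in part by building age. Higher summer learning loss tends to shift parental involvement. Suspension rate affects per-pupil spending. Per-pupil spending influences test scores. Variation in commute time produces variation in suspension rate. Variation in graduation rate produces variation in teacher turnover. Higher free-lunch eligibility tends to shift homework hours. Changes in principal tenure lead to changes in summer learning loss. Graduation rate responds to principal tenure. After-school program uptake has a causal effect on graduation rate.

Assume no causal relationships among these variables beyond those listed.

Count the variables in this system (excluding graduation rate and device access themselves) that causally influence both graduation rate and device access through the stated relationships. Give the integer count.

2

The common causes are: attendance rate (to graduation rate via attendance rate → per-pupil spending → graduation rate; to device access via attendance rate → building age → device access); commute time (to graduation rate via commute time → suspension rate → per-pupil spending → graduation rate; to device access via commute time → class size → building age → device access).
Every other variable lacks a causal path to at least one of graduation rate and device access.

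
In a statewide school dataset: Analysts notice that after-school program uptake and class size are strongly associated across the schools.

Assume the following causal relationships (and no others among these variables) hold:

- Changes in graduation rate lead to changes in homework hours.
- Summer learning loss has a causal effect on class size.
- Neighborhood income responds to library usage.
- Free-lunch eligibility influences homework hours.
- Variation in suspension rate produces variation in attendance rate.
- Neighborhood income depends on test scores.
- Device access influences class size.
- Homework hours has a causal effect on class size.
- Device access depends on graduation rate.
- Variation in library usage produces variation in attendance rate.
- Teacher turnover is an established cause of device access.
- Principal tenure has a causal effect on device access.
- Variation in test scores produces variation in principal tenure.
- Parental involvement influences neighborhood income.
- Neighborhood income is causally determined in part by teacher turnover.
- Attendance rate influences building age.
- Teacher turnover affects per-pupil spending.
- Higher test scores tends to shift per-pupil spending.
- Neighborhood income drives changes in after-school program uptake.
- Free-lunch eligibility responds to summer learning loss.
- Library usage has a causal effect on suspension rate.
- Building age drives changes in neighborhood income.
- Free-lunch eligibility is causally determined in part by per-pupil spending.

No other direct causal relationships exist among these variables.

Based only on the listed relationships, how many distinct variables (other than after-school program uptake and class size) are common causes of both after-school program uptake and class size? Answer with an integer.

2

The common causes are: teacher turnover (to after-school program uptake via teacher turnover → neighborhood income → after-school program uptake; to class size via teacher turnover → device access → class size); test scores (to after-school program uptake via test scores → neighborhood income → after-school program uptake; to class size via test scores → principal tenure → device access → class size).
Every other variable lacks a causal path to at least one of after-school program uptake and class size.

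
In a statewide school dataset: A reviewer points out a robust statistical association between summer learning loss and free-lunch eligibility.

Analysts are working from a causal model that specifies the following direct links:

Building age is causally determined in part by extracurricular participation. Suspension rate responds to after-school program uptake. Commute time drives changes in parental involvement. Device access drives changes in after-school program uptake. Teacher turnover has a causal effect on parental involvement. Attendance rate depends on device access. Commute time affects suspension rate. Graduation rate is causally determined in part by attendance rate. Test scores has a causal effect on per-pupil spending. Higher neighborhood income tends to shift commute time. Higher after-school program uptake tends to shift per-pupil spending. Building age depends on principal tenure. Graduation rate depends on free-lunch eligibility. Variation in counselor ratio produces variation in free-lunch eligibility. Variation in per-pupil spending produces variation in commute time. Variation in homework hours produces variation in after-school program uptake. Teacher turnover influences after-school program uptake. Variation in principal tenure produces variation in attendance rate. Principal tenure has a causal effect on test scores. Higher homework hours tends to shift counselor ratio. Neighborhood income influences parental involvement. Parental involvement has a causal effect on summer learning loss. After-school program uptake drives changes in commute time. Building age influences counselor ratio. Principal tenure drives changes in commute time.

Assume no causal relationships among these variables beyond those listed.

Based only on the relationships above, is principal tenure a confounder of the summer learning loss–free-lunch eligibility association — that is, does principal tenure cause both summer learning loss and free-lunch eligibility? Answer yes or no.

yes

Principal tenure has a causal path to summer learning loss (principal tenure → commute time → parental involvement → summer learning loss) and to free-lunch eligibility (principal tenure → building age → counselor ratio → free-lunch eligibility), so it is a common cause of both — a confounder.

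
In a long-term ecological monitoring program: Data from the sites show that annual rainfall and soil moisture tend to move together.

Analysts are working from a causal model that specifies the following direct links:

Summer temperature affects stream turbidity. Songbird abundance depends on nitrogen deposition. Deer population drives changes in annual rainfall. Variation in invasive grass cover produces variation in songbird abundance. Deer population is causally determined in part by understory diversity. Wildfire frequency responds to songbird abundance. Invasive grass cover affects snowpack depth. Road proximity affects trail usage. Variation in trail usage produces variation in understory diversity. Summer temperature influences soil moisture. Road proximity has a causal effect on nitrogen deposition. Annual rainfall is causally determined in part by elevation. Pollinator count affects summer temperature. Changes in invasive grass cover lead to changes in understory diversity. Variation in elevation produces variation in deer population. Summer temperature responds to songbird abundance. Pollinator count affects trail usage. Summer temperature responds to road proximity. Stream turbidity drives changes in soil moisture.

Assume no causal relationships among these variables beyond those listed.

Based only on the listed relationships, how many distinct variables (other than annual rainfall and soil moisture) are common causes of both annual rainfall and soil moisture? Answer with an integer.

3

The common causes are: invasive grass cover (to annual rainfall via invasive grass cover → understory diversity → deer population → annual rainfall; to soil moisture via invasive grass cover → songbird abundance → summer temperature → soil moisture); pollinator count (to annual rainfall via pollinator count → trail usage → understory diversity → deer population → annual rainfall; to soil moisture via pollinator count → summer temperature → soil moisture); road proximity (to annual rainfall via road proximity → trail usage → understory diversity → deer population → annual rainfall; to soil moisture via road proximity → summer temperature → soil moisture).
Every other variable lacks a causal path to at least one of annual rainfall and soil moisture.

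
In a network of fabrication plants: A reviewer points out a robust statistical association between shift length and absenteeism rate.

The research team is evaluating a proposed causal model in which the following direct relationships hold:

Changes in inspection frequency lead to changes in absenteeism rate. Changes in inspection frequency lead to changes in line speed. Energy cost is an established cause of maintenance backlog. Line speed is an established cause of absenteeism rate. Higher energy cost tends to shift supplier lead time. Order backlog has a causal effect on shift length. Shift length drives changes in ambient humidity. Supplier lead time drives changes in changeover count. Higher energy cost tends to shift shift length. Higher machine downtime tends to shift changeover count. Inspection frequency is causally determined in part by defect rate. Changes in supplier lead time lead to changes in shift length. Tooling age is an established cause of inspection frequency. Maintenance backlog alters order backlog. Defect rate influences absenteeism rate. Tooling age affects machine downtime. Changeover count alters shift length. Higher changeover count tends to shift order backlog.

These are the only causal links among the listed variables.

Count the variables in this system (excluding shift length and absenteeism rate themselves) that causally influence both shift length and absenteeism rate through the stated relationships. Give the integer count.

1

The common causes are: tooling age (to shift length via tooling age → machine downtime → changeover count → shift length; to absenteeism rate via tooling age → inspection frequency → absenteeism rate).
Every other variable lacks a causal path to at least one of shift length and absenteeism rate.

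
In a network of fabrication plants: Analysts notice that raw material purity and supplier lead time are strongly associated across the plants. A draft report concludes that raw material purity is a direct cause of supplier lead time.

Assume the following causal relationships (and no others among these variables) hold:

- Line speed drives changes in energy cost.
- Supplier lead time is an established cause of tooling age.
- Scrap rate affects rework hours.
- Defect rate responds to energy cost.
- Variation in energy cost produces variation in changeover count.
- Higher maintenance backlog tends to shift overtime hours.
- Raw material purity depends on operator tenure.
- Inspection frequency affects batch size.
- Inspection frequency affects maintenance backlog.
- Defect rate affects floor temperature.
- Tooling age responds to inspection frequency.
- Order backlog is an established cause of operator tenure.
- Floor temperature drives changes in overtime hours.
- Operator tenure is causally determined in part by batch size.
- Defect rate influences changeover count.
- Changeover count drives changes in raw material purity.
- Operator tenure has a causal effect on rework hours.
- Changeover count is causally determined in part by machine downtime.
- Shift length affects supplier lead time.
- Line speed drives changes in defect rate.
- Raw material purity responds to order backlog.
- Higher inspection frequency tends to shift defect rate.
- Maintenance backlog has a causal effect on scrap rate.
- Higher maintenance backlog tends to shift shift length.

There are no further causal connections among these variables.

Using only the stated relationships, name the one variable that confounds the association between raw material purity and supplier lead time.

inspection frequency

Inspection frequency has a causal path to raw material purity (inspection frequency → batch size → operator tenure → raw material purity) and a separate causal path to supplier lead time (inspection frequency → maintenance backlog → shift length → supplier lead time), so it is a common cause of both.
No stated relationship gives raw material purity a causal route to supplier lead time, so the correlation is explained by the shared upstream cause rather than a direct effect.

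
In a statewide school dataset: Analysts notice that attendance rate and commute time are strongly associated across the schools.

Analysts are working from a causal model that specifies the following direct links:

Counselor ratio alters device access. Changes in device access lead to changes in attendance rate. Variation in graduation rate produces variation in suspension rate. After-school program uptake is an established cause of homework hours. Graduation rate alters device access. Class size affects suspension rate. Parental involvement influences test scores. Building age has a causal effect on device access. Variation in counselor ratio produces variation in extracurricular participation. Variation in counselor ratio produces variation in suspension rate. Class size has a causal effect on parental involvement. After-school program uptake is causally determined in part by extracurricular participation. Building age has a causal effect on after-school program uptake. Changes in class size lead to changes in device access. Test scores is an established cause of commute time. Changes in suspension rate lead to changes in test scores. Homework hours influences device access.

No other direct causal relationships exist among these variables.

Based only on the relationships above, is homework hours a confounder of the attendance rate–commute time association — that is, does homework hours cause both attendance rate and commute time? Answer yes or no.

Homework hours has no stated causal path to commute time. A confounder must cause both variables, so homework hours does not qualify.

no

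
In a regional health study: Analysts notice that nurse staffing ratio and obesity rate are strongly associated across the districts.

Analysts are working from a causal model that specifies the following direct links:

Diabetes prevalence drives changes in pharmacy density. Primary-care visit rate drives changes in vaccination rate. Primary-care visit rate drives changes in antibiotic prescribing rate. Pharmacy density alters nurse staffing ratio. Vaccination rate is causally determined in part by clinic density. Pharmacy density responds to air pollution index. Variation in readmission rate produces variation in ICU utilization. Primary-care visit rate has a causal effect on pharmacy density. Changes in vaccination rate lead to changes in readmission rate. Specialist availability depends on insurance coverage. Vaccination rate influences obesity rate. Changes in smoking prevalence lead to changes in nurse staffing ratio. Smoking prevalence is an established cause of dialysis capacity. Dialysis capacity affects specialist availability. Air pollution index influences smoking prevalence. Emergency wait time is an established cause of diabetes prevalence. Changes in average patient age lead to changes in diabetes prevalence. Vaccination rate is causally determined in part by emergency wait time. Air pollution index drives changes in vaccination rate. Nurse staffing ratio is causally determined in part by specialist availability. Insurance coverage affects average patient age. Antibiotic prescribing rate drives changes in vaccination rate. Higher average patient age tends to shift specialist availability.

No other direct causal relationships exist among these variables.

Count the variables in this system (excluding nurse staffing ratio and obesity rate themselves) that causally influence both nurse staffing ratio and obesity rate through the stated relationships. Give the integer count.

3

The common causes are: air pollution index (to nurse staffing ratio via air pollution index → pharmacy density → nurse staffing ratio; to obesity rate via air pollution index → vaccination rate → obesity rate); emergency wait time (to nurse staffing ratio via emergency wait time → diabetes prevalence → pharmacy density → nurse staffing ratio; to obesity rate via emergency wait time → vaccination rate → obesity rate); primary-care visit rate (to nurse staffing ratio via primary-care visit rate → pharmacy density → nurse staffing ratio; to obesity rate via primary-care visit rate → vaccination rate → obesity rate).
Every other variable lacks a causal path to at least one of nurse staffing ratio and obesity rate.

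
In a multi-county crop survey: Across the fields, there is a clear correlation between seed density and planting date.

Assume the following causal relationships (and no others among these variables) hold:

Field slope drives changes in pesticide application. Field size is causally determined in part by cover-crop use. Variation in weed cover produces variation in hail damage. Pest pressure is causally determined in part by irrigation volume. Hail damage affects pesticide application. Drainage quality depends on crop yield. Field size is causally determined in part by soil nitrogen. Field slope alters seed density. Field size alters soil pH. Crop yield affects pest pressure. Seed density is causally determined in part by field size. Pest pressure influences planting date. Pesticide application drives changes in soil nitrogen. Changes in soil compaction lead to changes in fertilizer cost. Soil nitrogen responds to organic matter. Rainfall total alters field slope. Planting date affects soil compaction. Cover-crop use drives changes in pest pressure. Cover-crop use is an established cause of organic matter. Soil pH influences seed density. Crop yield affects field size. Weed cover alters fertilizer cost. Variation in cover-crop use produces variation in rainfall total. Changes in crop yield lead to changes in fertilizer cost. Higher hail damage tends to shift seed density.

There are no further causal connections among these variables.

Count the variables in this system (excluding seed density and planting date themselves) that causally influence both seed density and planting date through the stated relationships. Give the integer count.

The common causes are: cover-crop use (to seed density via cover-crop use → field size → seed density; to planting date via cover-crop use → pest pressure → planting date); crop yield (to seed density via crop yield → field size → seed density; to planting date via crop yield → pest pressure → planting date).
Every other variable lacks a causal path to at least one of seed density and planting date.

2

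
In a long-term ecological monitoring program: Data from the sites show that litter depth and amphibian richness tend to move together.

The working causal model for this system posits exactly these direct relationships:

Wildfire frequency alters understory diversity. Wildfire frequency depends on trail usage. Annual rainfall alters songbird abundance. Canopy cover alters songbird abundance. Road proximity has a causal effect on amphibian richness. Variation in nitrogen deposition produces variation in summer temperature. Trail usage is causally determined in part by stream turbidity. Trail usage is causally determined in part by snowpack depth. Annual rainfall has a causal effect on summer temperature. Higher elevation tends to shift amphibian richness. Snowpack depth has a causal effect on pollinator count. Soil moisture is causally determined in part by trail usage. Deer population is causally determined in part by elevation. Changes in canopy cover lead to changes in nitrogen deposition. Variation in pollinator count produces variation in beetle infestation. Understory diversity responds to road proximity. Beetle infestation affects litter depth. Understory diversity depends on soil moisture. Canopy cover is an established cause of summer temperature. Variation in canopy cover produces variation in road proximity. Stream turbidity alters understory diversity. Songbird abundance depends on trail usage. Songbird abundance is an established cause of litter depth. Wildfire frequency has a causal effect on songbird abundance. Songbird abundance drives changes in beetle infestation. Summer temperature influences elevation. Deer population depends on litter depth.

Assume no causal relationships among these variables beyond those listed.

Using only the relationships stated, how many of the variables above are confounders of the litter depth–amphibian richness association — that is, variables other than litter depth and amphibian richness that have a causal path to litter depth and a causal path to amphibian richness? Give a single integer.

2

The common causes are: annual rainfall (to litter depth via annual rainfall → songbird abundance → litter depth; to amphibian richness via annual rainfall → summer temperature → elevation → amphibian richness); canopy cover (to litter depth via canopy cover → songbird abundance → litter depth; to amphibian richness via canopy cover → road proximity → amphibian richness).
Every other variable lacks a causal path to at least one of litter depth and amphibian richness.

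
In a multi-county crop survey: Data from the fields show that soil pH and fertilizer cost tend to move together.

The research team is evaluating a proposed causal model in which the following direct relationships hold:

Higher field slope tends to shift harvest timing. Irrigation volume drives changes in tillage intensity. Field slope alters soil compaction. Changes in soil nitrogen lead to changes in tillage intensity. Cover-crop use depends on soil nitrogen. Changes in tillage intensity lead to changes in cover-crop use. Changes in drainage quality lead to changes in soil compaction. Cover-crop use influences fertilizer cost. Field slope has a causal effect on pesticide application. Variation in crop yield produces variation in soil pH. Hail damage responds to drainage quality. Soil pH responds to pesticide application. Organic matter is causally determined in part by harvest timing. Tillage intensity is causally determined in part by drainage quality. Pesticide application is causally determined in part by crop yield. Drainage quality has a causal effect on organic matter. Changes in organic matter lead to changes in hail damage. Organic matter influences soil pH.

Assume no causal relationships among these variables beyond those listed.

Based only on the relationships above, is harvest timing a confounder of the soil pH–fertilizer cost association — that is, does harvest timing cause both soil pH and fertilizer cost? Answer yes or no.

no

Harvest timing has no stated causal path to fertilizer cost. A confounder must cause both variables, so harvest timing does not qualify.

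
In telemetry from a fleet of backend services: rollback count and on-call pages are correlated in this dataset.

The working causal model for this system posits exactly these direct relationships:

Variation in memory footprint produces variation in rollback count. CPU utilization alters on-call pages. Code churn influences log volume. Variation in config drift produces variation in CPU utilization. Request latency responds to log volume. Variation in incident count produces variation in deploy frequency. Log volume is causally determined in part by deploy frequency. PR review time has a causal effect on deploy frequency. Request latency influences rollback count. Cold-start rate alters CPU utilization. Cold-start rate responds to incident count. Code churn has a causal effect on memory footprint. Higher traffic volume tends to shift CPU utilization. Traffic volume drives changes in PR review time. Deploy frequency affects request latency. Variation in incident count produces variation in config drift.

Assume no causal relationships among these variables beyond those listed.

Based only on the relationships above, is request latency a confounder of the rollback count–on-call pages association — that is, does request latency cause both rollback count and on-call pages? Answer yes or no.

no

Request latency has no stated causal path to on-call pages. A confounder must cause both variables, so request latency does not qualify.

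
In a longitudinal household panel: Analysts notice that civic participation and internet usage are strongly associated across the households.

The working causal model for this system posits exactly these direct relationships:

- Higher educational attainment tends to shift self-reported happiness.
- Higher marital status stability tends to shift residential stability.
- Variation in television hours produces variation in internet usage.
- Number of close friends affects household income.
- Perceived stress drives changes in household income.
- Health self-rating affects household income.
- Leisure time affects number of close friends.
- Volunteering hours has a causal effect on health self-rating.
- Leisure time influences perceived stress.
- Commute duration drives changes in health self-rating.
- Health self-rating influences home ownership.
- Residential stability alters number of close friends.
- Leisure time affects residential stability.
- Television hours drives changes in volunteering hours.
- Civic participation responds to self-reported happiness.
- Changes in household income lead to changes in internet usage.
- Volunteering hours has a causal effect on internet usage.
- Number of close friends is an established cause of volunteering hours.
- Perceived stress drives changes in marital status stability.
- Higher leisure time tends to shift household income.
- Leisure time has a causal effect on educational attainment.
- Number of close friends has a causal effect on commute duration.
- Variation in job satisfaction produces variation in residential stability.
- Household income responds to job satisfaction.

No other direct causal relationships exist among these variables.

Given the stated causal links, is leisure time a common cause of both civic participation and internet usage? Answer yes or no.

yes

Leisure time has a causal path to civic participation (leisure time → educational attainment → self-reported happiness → civic participation) and to internet usage (leisure time → household income → internet usage), so it is a common cause of both — a confounder.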